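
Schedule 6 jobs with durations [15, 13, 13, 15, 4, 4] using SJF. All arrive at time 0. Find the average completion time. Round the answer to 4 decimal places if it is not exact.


SJF order (ascending): [4, 4, 13, 13, 15, 15]
Completion times:
  Job 1: burst=4, C=4
  Job 2: burst=4, C=8
  Job 3: burst=13, C=21
  Job 4: burst=13, C=34
  Job 5: burst=15, C=49
  Job 6: burst=15, C=64
Average completion = 180/6 = 30.0

30.0


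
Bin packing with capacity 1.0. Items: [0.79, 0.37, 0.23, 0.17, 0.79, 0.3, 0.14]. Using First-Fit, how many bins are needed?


Place items sequentially using First-Fit:
  Item 0.79 -> new Bin 1
  Item 0.37 -> new Bin 2
  Item 0.23 -> Bin 2 (now 0.6)
  Item 0.17 -> Bin 1 (now 0.96)
  Item 0.79 -> new Bin 3
  Item 0.3 -> Bin 2 (now 0.9)
  Item 0.14 -> Bin 3 (now 0.93)
Total bins used = 3

3


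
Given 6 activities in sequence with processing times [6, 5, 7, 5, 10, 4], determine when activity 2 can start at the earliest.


Activity 2 starts after activities 1 through 1 complete.
Predecessor durations: [6]
ES = 6 = 6

6


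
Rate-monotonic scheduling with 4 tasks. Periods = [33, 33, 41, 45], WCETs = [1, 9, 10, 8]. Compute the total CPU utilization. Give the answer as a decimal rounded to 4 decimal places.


Compute individual utilizations (exact fractions):
  Task 1: C/T = 1/33 (approx. 0.0303)
  Task 2: C/T = 9/33 = 3/11 (approx. 0.2727)
  Task 3: C/T = 10/41 (approx. 0.2439)
  Task 4: C/T = 8/45 (approx. 0.1778)
Total utilization U = 1/33 + 3/11 + 10/41 + 8/45 = 14708/20295
Rounded to 4 decimal places: U = 0.7247
RM (Liu & Layland) bound for 4 tasks = 0.756828; compare with U = 14708/20295 (approx. 0.724711)
U <= bound, so schedulable by RM sufficient condition.

0.7247


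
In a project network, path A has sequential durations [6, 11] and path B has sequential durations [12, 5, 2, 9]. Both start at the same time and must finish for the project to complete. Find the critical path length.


Path A total = 6 + 11 = 17
Path B total = 12 + 5 + 2 + 9 = 28
Critical path = longest path = max(17, 28) = 28

28


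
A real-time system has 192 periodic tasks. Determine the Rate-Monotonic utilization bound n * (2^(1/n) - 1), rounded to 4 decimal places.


Compute 2^(1/192) = 1.0036166660
Subtract 1: 1.0036166660 - 1 = 0.0036166660
Multiply by n: 192 * 0.0036166660 = 0.6943998720
Round to 4 dp: 0.6944

0.6944


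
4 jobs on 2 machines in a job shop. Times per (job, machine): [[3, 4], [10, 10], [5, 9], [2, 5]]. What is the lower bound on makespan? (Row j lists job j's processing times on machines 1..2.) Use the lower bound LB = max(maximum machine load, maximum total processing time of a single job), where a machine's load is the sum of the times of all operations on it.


Machine loads:
  Machine 1: 3 + 10 + 5 + 2 = 20
  Machine 2: 4 + 10 + 9 + 5 = 28
Max machine load = 28
Job totals:
  Job 1: 7
  Job 2: 20
  Job 3: 14
  Job 4: 7
Max job total = 20
Lower bound = max(28, 20) = 28

28


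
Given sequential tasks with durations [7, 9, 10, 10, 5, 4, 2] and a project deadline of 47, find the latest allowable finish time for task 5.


LF(activity 5) = deadline - sum of successor durations
Successors: activities 6 through 7 with durations [4, 2]
Sum of successor durations = 6
LF = 47 - 6 = 41

41


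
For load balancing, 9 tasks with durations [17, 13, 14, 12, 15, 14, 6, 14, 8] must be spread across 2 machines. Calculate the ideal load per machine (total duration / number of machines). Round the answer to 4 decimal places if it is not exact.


Total processing time = 17 + 13 + 14 + 12 + 15 + 14 + 6 + 14 + 8 = 113
Number of machines = 2
Ideal balanced load = 113 / 2 = 56.5

56.5


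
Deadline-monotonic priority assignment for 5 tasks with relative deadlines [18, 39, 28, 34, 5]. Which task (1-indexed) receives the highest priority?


Sort tasks by relative deadline (ascending):
  Task 5: deadline = 5
  Task 1: deadline = 18
  Task 3: deadline = 28
  Task 4: deadline = 34
  Task 2: deadline = 39
Priority order (highest first): [5, 1, 3, 4, 2]
Highest priority task = 5

5


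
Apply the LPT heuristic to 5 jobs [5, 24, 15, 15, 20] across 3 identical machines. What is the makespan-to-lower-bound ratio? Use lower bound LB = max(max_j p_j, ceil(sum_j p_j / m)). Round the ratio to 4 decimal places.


LPT order: [24, 20, 15, 15, 5]
Machine loads after assignment: [24, 25, 30]
LPT makespan = 30
Lower bound = max(max_job, ceil(total/3)) = max(24, 27) = 27
Ratio = 30 / 27 = 1.1111

1.1111


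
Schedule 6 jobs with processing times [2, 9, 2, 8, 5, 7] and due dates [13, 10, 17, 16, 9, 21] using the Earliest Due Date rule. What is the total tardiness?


Sort by due date (EDD order): [(5, 9), (9, 10), (2, 13), (8, 16), (2, 17), (7, 21)]
Compute completion times and tardiness:
  Job 1: p=5, d=9, C=5, tardiness=max(0,5-9)=0
  Job 2: p=9, d=10, C=14, tardiness=max(0,14-10)=4
  Job 3: p=2, d=13, C=16, tardiness=max(0,16-13)=3
  Job 4: p=8, d=16, C=24, tardiness=max(0,24-16)=8
  Job 5: p=2, d=17, C=26, tardiness=max(0,26-17)=9
  Job 6: p=7, d=21, C=33, tardiness=max(0,33-21)=12
Total tardiness = 36

36


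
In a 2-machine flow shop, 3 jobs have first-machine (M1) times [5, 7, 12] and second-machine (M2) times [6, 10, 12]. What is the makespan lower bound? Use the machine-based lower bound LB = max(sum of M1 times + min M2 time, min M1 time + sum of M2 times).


LB1 = sum(M1 times) + min(M2 times) = 24 + 6 = 30
LB2 = min(M1 times) + sum(M2 times) = 5 + 28 = 33
Lower bound = max(LB1, LB2) = max(30, 33) = 33

33


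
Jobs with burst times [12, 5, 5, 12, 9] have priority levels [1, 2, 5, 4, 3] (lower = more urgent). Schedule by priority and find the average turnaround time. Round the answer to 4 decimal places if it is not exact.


Sort by priority (ascending = highest first):
Order: [(1, 12), (2, 5), (3, 9), (4, 12), (5, 5)]
Completion times:
  Priority 1, burst=12, C=12
  Priority 2, burst=5, C=17
  Priority 3, burst=9, C=26
  Priority 4, burst=12, C=38
  Priority 5, burst=5, C=43
Average turnaround = 136/5 = 27.2

27.2


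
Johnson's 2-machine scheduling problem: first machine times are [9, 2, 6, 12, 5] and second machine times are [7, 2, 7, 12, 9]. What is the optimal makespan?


Apply Johnson's rule:
  Group 1 (a <= b): [(2, 2, 2), (5, 5, 9), (3, 6, 7), (4, 12, 12)]
  Group 2 (a > b): [(1, 9, 7)]
Optimal job order: [2, 5, 3, 4, 1]
Schedule:
  Job 2: M1 done at 2, M2 done at 4
  Job 5: M1 done at 7, M2 done at 16
  Job 3: M1 done at 13, M2 done at 23
  Job 4: M1 done at 25, M2 done at 37
  Job 1: M1 done at 34, M2 done at 44
Makespan = 44

44


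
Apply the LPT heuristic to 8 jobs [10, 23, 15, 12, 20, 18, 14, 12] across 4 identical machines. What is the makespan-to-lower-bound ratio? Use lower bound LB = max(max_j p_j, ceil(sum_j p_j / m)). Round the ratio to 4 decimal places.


LPT order: [23, 20, 18, 15, 14, 12, 12, 10]
Machine loads after assignment: [33, 32, 30, 29]
LPT makespan = 33
Lower bound = max(max_job, ceil(total/4)) = max(23, 31) = 31
Ratio = 33 / 31 = 1.0645

1.0645


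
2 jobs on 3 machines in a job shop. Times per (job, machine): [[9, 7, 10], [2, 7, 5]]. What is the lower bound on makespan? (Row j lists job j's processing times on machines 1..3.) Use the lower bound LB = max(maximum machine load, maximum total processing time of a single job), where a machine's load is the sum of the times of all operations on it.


Machine loads:
  Machine 1: 9 + 2 = 11
  Machine 2: 7 + 7 = 14
  Machine 3: 10 + 5 = 15
Max machine load = 15
Job totals:
  Job 1: 26
  Job 2: 14
Max job total = 26
Lower bound = max(15, 26) = 26

26


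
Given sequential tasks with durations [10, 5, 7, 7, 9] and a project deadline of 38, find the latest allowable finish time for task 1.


LF(activity 1) = deadline - sum of successor durations
Successors: activities 2 through 5 with durations [5, 7, 7, 9]
Sum of successor durations = 28
LF = 38 - 28 = 10

10


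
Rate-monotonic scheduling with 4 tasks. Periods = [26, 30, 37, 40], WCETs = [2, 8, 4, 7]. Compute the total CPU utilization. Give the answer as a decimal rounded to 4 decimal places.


Compute individual utilizations (exact fractions):
  Task 1: C/T = 2/26 = 1/13 (approx. 0.0769)
  Task 2: C/T = 8/30 = 4/15 (approx. 0.2667)
  Task 3: C/T = 4/37 (approx. 0.1081)
  Task 4: C/T = 7/40 (approx. 0.175)
Total utilization U = 1/13 + 4/15 + 4/37 + 7/40 = 36173/57720
Rounded to 4 decimal places: U = 0.6267
RM (Liu & Layland) bound for 4 tasks = 0.756828; compare with U = 36173/57720 (approx. 0.626698)
U <= bound, so schedulable by RM sufficient condition.

0.6267


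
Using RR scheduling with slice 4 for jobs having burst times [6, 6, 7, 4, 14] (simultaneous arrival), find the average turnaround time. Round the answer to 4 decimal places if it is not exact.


Time quantum = 4
Execution trace:
  J1 runs 4 units, time = 4
  J2 runs 4 units, time = 8
  J3 runs 4 units, time = 12
  J4 runs 4 units, time = 16
  J5 runs 4 units, time = 20
  J1 runs 2 units, time = 22
  J2 runs 2 units, time = 24
  J3 runs 3 units, time = 27
  J5 runs 4 units, time = 31
  J5 runs 4 units, time = 35
  J5 runs 2 units, time = 37
Finish times: [22, 24, 27, 16, 37]
Average turnaround = 126/5 = 25.2

25.2


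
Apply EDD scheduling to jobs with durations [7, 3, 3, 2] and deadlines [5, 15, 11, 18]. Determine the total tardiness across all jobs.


Sort by due date (EDD order): [(7, 5), (3, 11), (3, 15), (2, 18)]
Compute completion times and tardiness:
  Job 1: p=7, d=5, C=7, tardiness=max(0,7-5)=2
  Job 2: p=3, d=11, C=10, tardiness=max(0,10-11)=0
  Job 3: p=3, d=15, C=13, tardiness=max(0,13-15)=0
  Job 4: p=2, d=18, C=15, tardiness=max(0,15-18)=0
Total tardiness = 2

2


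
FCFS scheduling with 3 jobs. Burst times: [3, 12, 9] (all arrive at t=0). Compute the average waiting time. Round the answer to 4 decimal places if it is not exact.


FCFS order (as given): [3, 12, 9]
Waiting times:
  Job 1: wait = 0
  Job 2: wait = 3
  Job 3: wait = 15
Sum of waiting times = 18
Average waiting time = 18/3 = 6.0

6.0


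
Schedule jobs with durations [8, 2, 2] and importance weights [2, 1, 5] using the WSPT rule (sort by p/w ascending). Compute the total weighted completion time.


Compute p/w ratios and sort ascending (WSPT): [(2, 5), (2, 1), (8, 2)]
Compute weighted completion times:
  Job (p=2,w=5): C=2, w*C=5*2=10
  Job (p=2,w=1): C=4, w*C=1*4=4
  Job (p=8,w=2): C=12, w*C=2*12=24
Total weighted completion time = 38

38


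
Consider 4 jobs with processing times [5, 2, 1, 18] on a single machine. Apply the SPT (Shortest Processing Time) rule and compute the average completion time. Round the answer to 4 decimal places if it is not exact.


Sort jobs by processing time (SPT order): [1, 2, 5, 18]
Compute completion times sequentially:
  Job 1: processing = 1, completes at 1
  Job 2: processing = 2, completes at 3
  Job 3: processing = 5, completes at 8
  Job 4: processing = 18, completes at 26
Sum of completion times = 38
Average completion time = 38/4 = 9.5

9.5


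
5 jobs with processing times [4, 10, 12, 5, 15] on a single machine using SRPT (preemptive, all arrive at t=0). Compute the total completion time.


Since all jobs arrive at t=0, SRPT equals SPT ordering.
SPT order: [4, 5, 10, 12, 15]
Completion times:
  Job 1: p=4, C=4
  Job 2: p=5, C=9
  Job 3: p=10, C=19
  Job 4: p=12, C=31
  Job 5: p=15, C=46
Total completion time = 4 + 9 + 19 + 31 + 46 = 109

109


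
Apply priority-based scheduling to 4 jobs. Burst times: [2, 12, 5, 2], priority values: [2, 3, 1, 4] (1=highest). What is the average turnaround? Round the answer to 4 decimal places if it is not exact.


Sort by priority (ascending = highest first):
Order: [(1, 5), (2, 2), (3, 12), (4, 2)]
Completion times:
  Priority 1, burst=5, C=5
  Priority 2, burst=2, C=7
  Priority 3, burst=12, C=19
  Priority 4, burst=2, C=21
Average turnaround = 52/4 = 13.0

13.0


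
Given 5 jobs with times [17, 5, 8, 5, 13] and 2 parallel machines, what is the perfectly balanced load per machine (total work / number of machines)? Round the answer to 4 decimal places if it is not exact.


Total processing time = 17 + 5 + 8 + 5 + 13 = 48
Number of machines = 2
Ideal balanced load = 48 / 2 = 24.0

24.0


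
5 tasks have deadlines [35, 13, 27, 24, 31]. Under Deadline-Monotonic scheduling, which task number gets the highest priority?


Sort tasks by relative deadline (ascending):
  Task 2: deadline = 13
  Task 4: deadline = 24
  Task 3: deadline = 27
  Task 5: deadline = 31
  Task 1: deadline = 35
Priority order (highest first): [2, 4, 3, 5, 1]
Highest priority task = 2

2


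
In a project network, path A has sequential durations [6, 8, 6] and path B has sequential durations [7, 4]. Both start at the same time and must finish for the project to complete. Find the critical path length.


Path A total = 6 + 8 + 6 = 20
Path B total = 7 + 4 = 11
Critical path = longest path = max(20, 11) = 20

20


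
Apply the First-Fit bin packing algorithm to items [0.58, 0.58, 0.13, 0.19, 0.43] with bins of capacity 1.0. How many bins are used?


Place items sequentially using First-Fit:
  Item 0.58 -> new Bin 1
  Item 0.58 -> new Bin 2
  Item 0.13 -> Bin 1 (now 0.71)
  Item 0.19 -> Bin 1 (now 0.9)
  Item 0.43 -> new Bin 3
Total bins used = 3

3


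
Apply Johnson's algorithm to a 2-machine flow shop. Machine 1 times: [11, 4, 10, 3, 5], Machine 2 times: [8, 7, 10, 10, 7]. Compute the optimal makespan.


Apply Johnson's rule:
  Group 1 (a <= b): [(4, 3, 10), (2, 4, 7), (5, 5, 7), (3, 10, 10)]
  Group 2 (a > b): [(1, 11, 8)]
Optimal job order: [4, 2, 5, 3, 1]
Schedule:
  Job 4: M1 done at 3, M2 done at 13
  Job 2: M1 done at 7, M2 done at 20
  Job 5: M1 done at 12, M2 done at 27
  Job 3: M1 done at 22, M2 done at 37
  Job 1: M1 done at 33, M2 done at 45
Makespan = 45

45


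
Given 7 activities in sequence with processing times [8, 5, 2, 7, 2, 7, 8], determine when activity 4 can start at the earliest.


Activity 4 starts after activities 1 through 3 complete.
Predecessor durations: [8, 5, 2]
ES = 8 + 5 + 2 = 15

15


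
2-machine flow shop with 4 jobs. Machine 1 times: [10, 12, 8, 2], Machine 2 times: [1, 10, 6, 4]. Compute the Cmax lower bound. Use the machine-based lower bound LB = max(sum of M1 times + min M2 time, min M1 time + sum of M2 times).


LB1 = sum(M1 times) + min(M2 times) = 32 + 1 = 33
LB2 = min(M1 times) + sum(M2 times) = 2 + 21 = 23
Lower bound = max(LB1, LB2) = max(33, 23) = 33

33


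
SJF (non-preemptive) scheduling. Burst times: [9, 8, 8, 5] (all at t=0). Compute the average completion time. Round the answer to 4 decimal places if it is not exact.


SJF order (ascending): [5, 8, 8, 9]
Completion times:
  Job 1: burst=5, C=5
  Job 2: burst=8, C=13
  Job 3: burst=8, C=21
  Job 4: burst=9, C=30
Average completion = 69/4 = 17.25

17.25


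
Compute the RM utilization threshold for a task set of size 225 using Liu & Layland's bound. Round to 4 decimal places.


Compute 2^(1/225) = 1.0030854042
Subtract 1: 1.0030854042 - 1 = 0.0030854042
Multiply by n: 225 * 0.0030854042 = 0.6942159450
Round to 4 dp: 0.6942

0.6942


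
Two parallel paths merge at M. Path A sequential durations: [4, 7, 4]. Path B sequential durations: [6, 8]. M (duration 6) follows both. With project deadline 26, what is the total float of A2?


Forward pass: ES(A2) = sum of predecessors on chain A = 4
EF = ES + duration = 4 + 7 = 11
Backward pass: LF(M) = deadline = 26; LS(M) = 26 - 6 = 20
LF(A2) = LS(M) - sum(successors on chain A) = 20 - 4 = 16
LS = LF - duration = 16 - 7 = 9
Total float = LS - ES = 9 - 4 = 5

5


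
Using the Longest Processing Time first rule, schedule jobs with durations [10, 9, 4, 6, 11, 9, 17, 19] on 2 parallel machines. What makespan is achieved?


Sort jobs in decreasing order (LPT): [19, 17, 11, 10, 9, 9, 6, 4]
Assign each job to the least loaded machine:
  Machine 1: jobs [19, 10, 9, 4], load = 42
  Machine 2: jobs [17, 11, 9, 6], load = 43
Makespan = max load = 43

43


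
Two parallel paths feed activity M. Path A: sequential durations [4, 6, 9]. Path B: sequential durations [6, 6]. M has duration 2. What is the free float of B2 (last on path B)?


ES(B2) = sum of predecessors on chain B = 6
EF(B2) = ES + duration = 6 + 6 = 12
Successor of B2 is M. ES(M) = max(sum(A), sum(B)) = max(19, 12) = 19
Free float = ES(successor) - EF(current) = 19 - 12 = 7

7


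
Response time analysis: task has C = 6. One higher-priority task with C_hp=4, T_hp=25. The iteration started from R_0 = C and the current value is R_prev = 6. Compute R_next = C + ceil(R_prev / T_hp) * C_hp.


R_next = C + ceil(R_prev / T_hp) * C_hp
ceil(6 / 25) = ceil(0.24) = 1
Interference = 1 * 4 = 4
R_next = 6 + 4 = 10

10


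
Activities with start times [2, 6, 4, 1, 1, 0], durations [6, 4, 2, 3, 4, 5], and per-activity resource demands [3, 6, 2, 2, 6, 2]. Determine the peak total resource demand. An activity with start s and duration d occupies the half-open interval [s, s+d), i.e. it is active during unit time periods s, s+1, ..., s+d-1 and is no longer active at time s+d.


Each activity i is active on [start_i, start_i + duration_i).
Compute total resource usage per time slot:
  t=0: active resources = [2], total = 2
  t=1: active resources = [2, 6, 2], total = 10
  t=2: active resources = [3, 2, 6, 2], total = 13
  t=3: active resources = [3, 2, 6, 2], total = 13
  t=4: active resources = [3, 2, 6, 2], total = 13
  t=5: active resources = [3, 2], total = 5
  t=6: active resources = [3, 6], total = 9
  t=7: active resources = [3, 6], total = 9
  t=8: active resources = [6], total = 6
  t=9: active resources = [6], total = 6
Peak resource demand = 13

13


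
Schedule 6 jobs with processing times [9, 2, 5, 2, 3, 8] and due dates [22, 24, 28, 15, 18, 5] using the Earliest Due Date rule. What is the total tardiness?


Sort by due date (EDD order): [(8, 5), (2, 15), (3, 18), (9, 22), (2, 24), (5, 28)]
Compute completion times and tardiness:
  Job 1: p=8, d=5, C=8, tardiness=max(0,8-5)=3
  Job 2: p=2, d=15, C=10, tardiness=max(0,10-15)=0
  Job 3: p=3, d=18, C=13, tardiness=max(0,13-18)=0
  Job 4: p=9, d=22, C=22, tardiness=max(0,22-22)=0
  Job 5: p=2, d=24, C=24, tardiness=max(0,24-24)=0
  Job 6: p=5, d=28, C=29, tardiness=max(0,29-28)=1
Total tardiness = 4

4


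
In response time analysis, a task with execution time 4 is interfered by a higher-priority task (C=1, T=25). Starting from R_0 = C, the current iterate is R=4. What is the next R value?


R_next = C + ceil(R_prev / T_hp) * C_hp
ceil(4 / 25) = ceil(0.16) = 1
Interference = 1 * 1 = 1
R_next = 4 + 1 = 5

5


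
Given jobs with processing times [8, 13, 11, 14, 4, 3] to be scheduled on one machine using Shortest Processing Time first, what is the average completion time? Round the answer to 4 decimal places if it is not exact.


Sort jobs by processing time (SPT order): [3, 4, 8, 11, 13, 14]
Compute completion times sequentially:
  Job 1: processing = 3, completes at 3
  Job 2: processing = 4, completes at 7
  Job 3: processing = 8, completes at 15
  Job 4: processing = 11, completes at 26
  Job 5: processing = 13, completes at 39
  Job 6: processing = 14, completes at 53
Sum of completion times = 143
Average completion time = 143/6 = 23.8333

23.8333


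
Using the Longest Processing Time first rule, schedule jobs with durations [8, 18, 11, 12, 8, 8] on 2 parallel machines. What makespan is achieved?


Sort jobs in decreasing order (LPT): [18, 12, 11, 8, 8, 8]
Assign each job to the least loaded machine:
  Machine 1: jobs [18, 8, 8], load = 34
  Machine 2: jobs [12, 11, 8], load = 31
Makespan = max load = 34

34


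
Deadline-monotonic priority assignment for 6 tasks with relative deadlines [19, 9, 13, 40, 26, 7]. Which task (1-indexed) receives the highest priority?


Sort tasks by relative deadline (ascending):
  Task 6: deadline = 7
  Task 2: deadline = 9
  Task 3: deadline = 13
  Task 1: deadline = 19
  Task 5: deadline = 26
  Task 4: deadline = 40
Priority order (highest first): [6, 2, 3, 1, 5, 4]
Highest priority task = 6

6


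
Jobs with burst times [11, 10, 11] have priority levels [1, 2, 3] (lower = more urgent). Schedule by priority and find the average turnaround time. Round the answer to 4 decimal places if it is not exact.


Sort by priority (ascending = highest first):
Order: [(1, 11), (2, 10), (3, 11)]
Completion times:
  Priority 1, burst=11, C=11
  Priority 2, burst=10, C=21
  Priority 3, burst=11, C=32
Average turnaround = 64/3 = 21.3333

21.3333


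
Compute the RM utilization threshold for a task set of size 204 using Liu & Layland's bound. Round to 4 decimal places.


Compute 2^(1/204) = 1.0034035593
Subtract 1: 1.0034035593 - 1 = 0.0034035593
Multiply by n: 204 * 0.0034035593 = 0.6943260972
Round to 4 dp: 0.6943

0.6943


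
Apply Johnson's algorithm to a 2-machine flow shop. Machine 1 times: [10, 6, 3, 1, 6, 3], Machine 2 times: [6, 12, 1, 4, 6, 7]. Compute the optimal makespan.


Apply Johnson's rule:
  Group 1 (a <= b): [(4, 1, 4), (6, 3, 7), (2, 6, 12), (5, 6, 6)]
  Group 2 (a > b): [(1, 10, 6), (3, 3, 1)]
Optimal job order: [4, 6, 2, 5, 1, 3]
Schedule:
  Job 4: M1 done at 1, M2 done at 5
  Job 6: M1 done at 4, M2 done at 12
  Job 2: M1 done at 10, M2 done at 24
  Job 5: M1 done at 16, M2 done at 30
  Job 1: M1 done at 26, M2 done at 36
  Job 3: M1 done at 29, M2 done at 37
Makespan = 37

37


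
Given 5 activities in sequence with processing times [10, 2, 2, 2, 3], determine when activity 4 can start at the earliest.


Activity 4 starts after activities 1 through 3 complete.
Predecessor durations: [10, 2, 2]
ES = 10 + 2 + 2 = 14

14


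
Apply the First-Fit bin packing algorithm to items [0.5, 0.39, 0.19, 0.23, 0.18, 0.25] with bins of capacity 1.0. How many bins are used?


Place items sequentially using First-Fit:
  Item 0.5 -> new Bin 1
  Item 0.39 -> Bin 1 (now 0.89)
  Item 0.19 -> new Bin 2
  Item 0.23 -> Bin 2 (now 0.42)
  Item 0.18 -> Bin 2 (now 0.6)
  Item 0.25 -> Bin 2 (now 0.85)
Total bins used = 2

2


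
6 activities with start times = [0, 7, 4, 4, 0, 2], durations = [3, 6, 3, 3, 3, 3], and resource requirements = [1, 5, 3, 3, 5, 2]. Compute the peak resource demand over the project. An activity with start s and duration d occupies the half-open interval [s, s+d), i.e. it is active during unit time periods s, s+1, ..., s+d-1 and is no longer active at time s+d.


Each activity i is active on [start_i, start_i + duration_i).
Compute total resource usage per time slot:
  t=0: active resources = [1, 5], total = 6
  t=1: active resources = [1, 5], total = 6
  t=2: active resources = [1, 5, 2], total = 8
  t=3: active resources = [2], total = 2
  t=4: active resources = [3, 3, 2], total = 8
  t=5: active resources = [3, 3], total = 6
  t=6: active resources = [3, 3], total = 6
  t=7: active resources = [5], total = 5
  t=8: active resources = [5], total = 5
  t=9: active resources = [5], total = 5
  t=10: active resources = [5], total = 5
  t=11: active resources = [5], total = 5
  t=12: active resources = [5], total = 5
Peak resource demand = 8

8


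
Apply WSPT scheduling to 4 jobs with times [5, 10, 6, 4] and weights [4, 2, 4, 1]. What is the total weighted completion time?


Compute p/w ratios and sort ascending (WSPT): [(5, 4), (6, 4), (4, 1), (10, 2)]
Compute weighted completion times:
  Job (p=5,w=4): C=5, w*C=4*5=20
  Job (p=6,w=4): C=11, w*C=4*11=44
  Job (p=4,w=1): C=15, w*C=1*15=15
  Job (p=10,w=2): C=25, w*C=2*25=50
Total weighted completion time = 129

129


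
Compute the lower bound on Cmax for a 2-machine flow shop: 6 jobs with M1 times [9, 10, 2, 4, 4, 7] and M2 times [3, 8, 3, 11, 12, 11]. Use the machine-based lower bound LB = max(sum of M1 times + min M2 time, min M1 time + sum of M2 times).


LB1 = sum(M1 times) + min(M2 times) = 36 + 3 = 39
LB2 = min(M1 times) + sum(M2 times) = 2 + 48 = 50
Lower bound = max(LB1, LB2) = max(39, 50) = 50

50


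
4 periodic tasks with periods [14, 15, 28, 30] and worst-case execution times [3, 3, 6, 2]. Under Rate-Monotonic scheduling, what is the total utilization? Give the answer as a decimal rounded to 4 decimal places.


Compute individual utilizations (exact fractions):
  Task 1: C/T = 3/14 (approx. 0.2143)
  Task 2: C/T = 3/15 = 1/5 (approx. 0.2)
  Task 3: C/T = 6/28 = 3/14 (approx. 0.2143)
  Task 4: C/T = 2/30 = 1/15 (approx. 0.0667)
Total utilization U = 3/14 + 1/5 + 3/14 + 1/15 = 73/105
Rounded to 4 decimal places: U = 0.6952
RM (Liu & Layland) bound for 4 tasks = 0.756828; compare with U = 73/105 (approx. 0.695238)
U <= bound, so schedulable by RM sufficient condition.

0.6952


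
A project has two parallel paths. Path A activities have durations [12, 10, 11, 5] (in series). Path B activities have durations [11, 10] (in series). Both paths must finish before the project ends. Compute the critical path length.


Path A total = 12 + 10 + 11 + 5 = 38
Path B total = 11 + 10 = 21
Critical path = longest path = max(38, 21) = 38

38


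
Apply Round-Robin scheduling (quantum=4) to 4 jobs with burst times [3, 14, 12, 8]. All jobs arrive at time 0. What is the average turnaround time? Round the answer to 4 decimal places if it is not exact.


Time quantum = 4
Execution trace:
  J1 runs 3 units, time = 3
  J2 runs 4 units, time = 7
  J3 runs 4 units, time = 11
  J4 runs 4 units, time = 15
  J2 runs 4 units, time = 19
  J3 runs 4 units, time = 23
  J4 runs 4 units, time = 27
  J2 runs 4 units, time = 31
  J3 runs 4 units, time = 35
  J2 runs 2 units, time = 37
Finish times: [3, 37, 35, 27]
Average turnaround = 102/4 = 25.5

25.5


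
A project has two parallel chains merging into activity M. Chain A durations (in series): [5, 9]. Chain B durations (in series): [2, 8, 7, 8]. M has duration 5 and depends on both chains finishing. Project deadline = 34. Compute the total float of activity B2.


Forward pass: ES(B2) = sum of predecessors on chain B = 2
EF = ES + duration = 2 + 8 = 10
Backward pass: LF(M) = deadline = 34; LS(M) = 34 - 5 = 29
LF(B2) = LS(M) - sum(successors on chain B) = 29 - 15 = 14
LS = LF - duration = 14 - 8 = 6
Total float = LS - ES = 6 - 2 = 4

4


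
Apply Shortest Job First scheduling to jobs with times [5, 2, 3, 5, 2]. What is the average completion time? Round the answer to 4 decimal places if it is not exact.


SJF order (ascending): [2, 2, 3, 5, 5]
Completion times:
  Job 1: burst=2, C=2
  Job 2: burst=2, C=4
  Job 3: burst=3, C=7
  Job 4: burst=5, C=12
  Job 5: burst=5, C=17
Average completion = 42/5 = 8.4

8.4


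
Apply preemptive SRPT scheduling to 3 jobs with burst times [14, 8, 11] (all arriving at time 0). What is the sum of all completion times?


Since all jobs arrive at t=0, SRPT equals SPT ordering.
SPT order: [8, 11, 14]
Completion times:
  Job 1: p=8, C=8
  Job 2: p=11, C=19
  Job 3: p=14, C=33
Total completion time = 8 + 19 + 33 = 60

60


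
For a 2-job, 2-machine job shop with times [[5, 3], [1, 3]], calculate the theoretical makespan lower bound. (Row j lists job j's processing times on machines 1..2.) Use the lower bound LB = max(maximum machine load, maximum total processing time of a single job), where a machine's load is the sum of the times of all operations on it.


Machine loads:
  Machine 1: 5 + 1 = 6
  Machine 2: 3 + 3 = 6
Max machine load = 6
Job totals:
  Job 1: 8
  Job 2: 4
Max job total = 8
Lower bound = max(6, 8) = 8

8


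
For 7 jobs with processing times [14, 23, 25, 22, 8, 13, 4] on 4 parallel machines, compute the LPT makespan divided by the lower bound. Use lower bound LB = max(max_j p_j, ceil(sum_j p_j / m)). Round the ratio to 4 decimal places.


LPT order: [25, 23, 22, 14, 13, 8, 4]
Machine loads after assignment: [25, 27, 30, 27]
LPT makespan = 30
Lower bound = max(max_job, ceil(total/4)) = max(25, 28) = 28
Ratio = 30 / 28 = 1.0714

1.0714


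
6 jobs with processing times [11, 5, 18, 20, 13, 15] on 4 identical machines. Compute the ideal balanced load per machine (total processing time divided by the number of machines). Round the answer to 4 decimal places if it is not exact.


Total processing time = 11 + 5 + 18 + 20 + 13 + 15 = 82
Number of machines = 4
Ideal balanced load = 82 / 4 = 20.5

20.5


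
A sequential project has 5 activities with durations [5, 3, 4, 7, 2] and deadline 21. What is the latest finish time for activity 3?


LF(activity 3) = deadline - sum of successor durations
Successors: activities 4 through 5 with durations [7, 2]
Sum of successor durations = 9
LF = 21 - 9 = 12

12


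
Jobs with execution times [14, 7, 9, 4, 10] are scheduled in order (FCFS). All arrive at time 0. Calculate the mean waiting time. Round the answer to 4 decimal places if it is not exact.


FCFS order (as given): [14, 7, 9, 4, 10]
Waiting times:
  Job 1: wait = 0
  Job 2: wait = 14
  Job 3: wait = 21
  Job 4: wait = 30
  Job 5: wait = 34
Sum of waiting times = 99
Average waiting time = 99/5 = 19.8

19.8


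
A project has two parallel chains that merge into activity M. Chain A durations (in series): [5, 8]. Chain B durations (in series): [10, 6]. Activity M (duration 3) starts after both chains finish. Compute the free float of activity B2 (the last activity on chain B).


ES(B2) = sum of predecessors on chain B = 10
EF(B2) = ES + duration = 10 + 6 = 16
Successor of B2 is M. ES(M) = max(sum(A), sum(B)) = max(13, 16) = 16
Free float = ES(successor) - EF(current) = 16 - 16 = 0

0


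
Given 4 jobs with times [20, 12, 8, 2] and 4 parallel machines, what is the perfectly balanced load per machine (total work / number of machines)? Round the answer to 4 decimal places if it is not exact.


Total processing time = 20 + 12 + 8 + 2 = 42
Number of machines = 4
Ideal balanced load = 42 / 4 = 10.5

10.5


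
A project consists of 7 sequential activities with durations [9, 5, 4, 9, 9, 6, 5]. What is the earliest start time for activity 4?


Activity 4 starts after activities 1 through 3 complete.
Predecessor durations: [9, 5, 4]
ES = 9 + 5 + 4 = 18

18


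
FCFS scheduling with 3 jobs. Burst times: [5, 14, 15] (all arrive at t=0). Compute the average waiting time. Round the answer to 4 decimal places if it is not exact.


FCFS order (as given): [5, 14, 15]
Waiting times:
  Job 1: wait = 0
  Job 2: wait = 5
  Job 3: wait = 19
Sum of waiting times = 24
Average waiting time = 24/3 = 8.0

8.0


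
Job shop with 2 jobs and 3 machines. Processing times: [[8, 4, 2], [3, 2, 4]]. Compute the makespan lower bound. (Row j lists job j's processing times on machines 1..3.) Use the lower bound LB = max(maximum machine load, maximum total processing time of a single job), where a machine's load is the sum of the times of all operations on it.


Machine loads:
  Machine 1: 8 + 3 = 11
  Machine 2: 4 + 2 = 6
  Machine 3: 2 + 4 = 6
Max machine load = 11
Job totals:
  Job 1: 14
  Job 2: 9
Max job total = 14
Lower bound = max(11, 14) = 14

14


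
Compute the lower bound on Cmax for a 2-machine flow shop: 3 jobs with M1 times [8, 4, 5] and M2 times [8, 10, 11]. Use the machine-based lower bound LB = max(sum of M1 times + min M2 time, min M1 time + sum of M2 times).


LB1 = sum(M1 times) + min(M2 times) = 17 + 8 = 25
LB2 = min(M1 times) + sum(M2 times) = 4 + 29 = 33
Lower bound = max(LB1, LB2) = max(25, 33) = 33

33


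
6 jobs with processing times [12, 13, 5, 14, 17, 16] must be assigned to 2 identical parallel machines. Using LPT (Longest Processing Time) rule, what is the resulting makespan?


Sort jobs in decreasing order (LPT): [17, 16, 14, 13, 12, 5]
Assign each job to the least loaded machine:
  Machine 1: jobs [17, 13, 12], load = 42
  Machine 2: jobs [16, 14, 5], load = 35
Makespan = max load = 42

42


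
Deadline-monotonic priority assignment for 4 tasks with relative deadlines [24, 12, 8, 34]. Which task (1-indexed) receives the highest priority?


Sort tasks by relative deadline (ascending):
  Task 3: deadline = 8
  Task 2: deadline = 12
  Task 1: deadline = 24
  Task 4: deadline = 34
Priority order (highest first): [3, 2, 1, 4]
Highest priority task = 3

3


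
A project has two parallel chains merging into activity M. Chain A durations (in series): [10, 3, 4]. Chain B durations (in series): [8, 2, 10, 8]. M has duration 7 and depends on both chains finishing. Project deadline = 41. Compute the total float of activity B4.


Forward pass: ES(B4) = sum of predecessors on chain B = 20
EF = ES + duration = 20 + 8 = 28
Backward pass: LF(M) = deadline = 41; LS(M) = 41 - 7 = 34
LF(B4) = LS(M) - sum(successors on chain B) = 34 - 0 = 34
LS = LF - duration = 34 - 8 = 26
Total float = LS - ES = 26 - 20 = 6

6


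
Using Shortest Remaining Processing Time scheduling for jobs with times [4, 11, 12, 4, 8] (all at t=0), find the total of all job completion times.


Since all jobs arrive at t=0, SRPT equals SPT ordering.
SPT order: [4, 4, 8, 11, 12]
Completion times:
  Job 1: p=4, C=4
  Job 2: p=4, C=8
  Job 3: p=8, C=16
  Job 4: p=11, C=27
  Job 5: p=12, C=39
Total completion time = 4 + 8 + 16 + 27 + 39 = 94

94


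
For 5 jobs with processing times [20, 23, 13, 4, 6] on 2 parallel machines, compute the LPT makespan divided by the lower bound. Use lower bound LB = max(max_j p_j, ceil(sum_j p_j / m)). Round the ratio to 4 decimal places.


LPT order: [23, 20, 13, 6, 4]
Machine loads after assignment: [33, 33]
LPT makespan = 33
Lower bound = max(max_job, ceil(total/2)) = max(23, 33) = 33
Ratio = 33 / 33 = 1.0

1.0


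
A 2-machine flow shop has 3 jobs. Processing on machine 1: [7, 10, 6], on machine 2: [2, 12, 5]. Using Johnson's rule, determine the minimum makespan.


Apply Johnson's rule:
  Group 1 (a <= b): [(2, 10, 12)]
  Group 2 (a > b): [(3, 6, 5), (1, 7, 2)]
Optimal job order: [2, 3, 1]
Schedule:
  Job 2: M1 done at 10, M2 done at 22
  Job 3: M1 done at 16, M2 done at 27
  Job 1: M1 done at 23, M2 done at 29
Makespan = 29

29


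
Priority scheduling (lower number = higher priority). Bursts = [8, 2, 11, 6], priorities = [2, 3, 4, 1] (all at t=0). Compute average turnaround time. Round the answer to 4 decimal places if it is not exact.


Sort by priority (ascending = highest first):
Order: [(1, 6), (2, 8), (3, 2), (4, 11)]
Completion times:
  Priority 1, burst=6, C=6
  Priority 2, burst=8, C=14
  Priority 3, burst=2, C=16
  Priority 4, burst=11, C=27
Average turnaround = 63/4 = 15.75

15.75


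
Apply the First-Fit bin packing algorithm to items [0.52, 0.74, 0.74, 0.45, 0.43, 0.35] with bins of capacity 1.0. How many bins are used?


Place items sequentially using First-Fit:
  Item 0.52 -> new Bin 1
  Item 0.74 -> new Bin 2
  Item 0.74 -> new Bin 3
  Item 0.45 -> Bin 1 (now 0.97)
  Item 0.43 -> new Bin 4
  Item 0.35 -> Bin 4 (now 0.78)
Total bins used = 4

4


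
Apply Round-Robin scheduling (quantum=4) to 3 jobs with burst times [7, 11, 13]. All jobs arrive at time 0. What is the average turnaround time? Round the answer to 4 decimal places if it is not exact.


Time quantum = 4
Execution trace:
  J1 runs 4 units, time = 4
  J2 runs 4 units, time = 8
  J3 runs 4 units, time = 12
  J1 runs 3 units, time = 15
  J2 runs 4 units, time = 19
  J3 runs 4 units, time = 23
  J2 runs 3 units, time = 26
  J3 runs 4 units, time = 30
  J3 runs 1 units, time = 31
Finish times: [15, 26, 31]
Average turnaround = 72/3 = 24.0

24.0


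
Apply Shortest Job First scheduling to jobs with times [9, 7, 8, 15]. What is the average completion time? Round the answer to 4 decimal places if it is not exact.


SJF order (ascending): [7, 8, 9, 15]
Completion times:
  Job 1: burst=7, C=7
  Job 2: burst=8, C=15
  Job 3: burst=9, C=24
  Job 4: burst=15, C=39
Average completion = 85/4 = 21.25

21.25


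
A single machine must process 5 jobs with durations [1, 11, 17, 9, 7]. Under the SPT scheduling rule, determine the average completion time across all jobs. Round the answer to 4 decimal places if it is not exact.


Sort jobs by processing time (SPT order): [1, 7, 9, 11, 17]
Compute completion times sequentially:
  Job 1: processing = 1, completes at 1
  Job 2: processing = 7, completes at 8
  Job 3: processing = 9, completes at 17
  Job 4: processing = 11, completes at 28
  Job 5: processing = 17, completes at 45
Sum of completion times = 99
Average completion time = 99/5 = 19.8

19.8


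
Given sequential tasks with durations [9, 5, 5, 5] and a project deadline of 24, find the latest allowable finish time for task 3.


LF(activity 3) = deadline - sum of successor durations
Successors: activities 4 through 4 with durations [5]
Sum of successor durations = 5
LF = 24 - 5 = 19

19


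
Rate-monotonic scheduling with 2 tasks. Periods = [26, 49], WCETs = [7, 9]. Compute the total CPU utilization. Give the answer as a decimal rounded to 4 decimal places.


Compute individual utilizations (exact fractions):
  Task 1: C/T = 7/26 (approx. 0.2692)
  Task 2: C/T = 9/49 (approx. 0.1837)
Total utilization U = 7/26 + 9/49 = 577/1274
Rounded to 4 decimal places: U = 0.4529
RM (Liu & Layland) bound for 2 tasks = 0.828427; compare with U = 577/1274 (approx. 0.452904)
U <= bound, so schedulable by RM sufficient condition.

0.4529


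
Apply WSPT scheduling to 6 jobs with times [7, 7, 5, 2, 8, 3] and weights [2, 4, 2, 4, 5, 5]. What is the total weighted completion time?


Compute p/w ratios and sort ascending (WSPT): [(2, 4), (3, 5), (8, 5), (7, 4), (5, 2), (7, 2)]
Compute weighted completion times:
  Job (p=2,w=4): C=2, w*C=4*2=8
  Job (p=3,w=5): C=5, w*C=5*5=25
  Job (p=8,w=5): C=13, w*C=5*13=65
  Job (p=7,w=4): C=20, w*C=4*20=80
  Job (p=5,w=2): C=25, w*C=2*25=50
  Job (p=7,w=2): C=32, w*C=2*32=64
Total weighted completion time = 292

292


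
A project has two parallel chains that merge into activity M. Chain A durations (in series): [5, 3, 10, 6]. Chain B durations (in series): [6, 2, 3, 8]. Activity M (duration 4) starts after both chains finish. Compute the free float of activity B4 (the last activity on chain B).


ES(B4) = sum of predecessors on chain B = 11
EF(B4) = ES + duration = 11 + 8 = 19
Successor of B4 is M. ES(M) = max(sum(A), sum(B)) = max(24, 19) = 24
Free float = ES(successor) - EF(current) = 24 - 19 = 5

5


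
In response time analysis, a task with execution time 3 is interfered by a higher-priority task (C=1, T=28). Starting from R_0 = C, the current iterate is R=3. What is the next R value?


R_next = C + ceil(R_prev / T_hp) * C_hp
ceil(3 / 28) = ceil(0.1071) = 1
Interference = 1 * 1 = 1
R_next = 3 + 1 = 4

4


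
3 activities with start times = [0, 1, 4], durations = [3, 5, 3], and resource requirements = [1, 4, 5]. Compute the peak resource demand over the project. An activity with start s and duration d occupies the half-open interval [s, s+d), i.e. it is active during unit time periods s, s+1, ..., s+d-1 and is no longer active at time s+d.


Each activity i is active on [start_i, start_i + duration_i).
Compute total resource usage per time slot:
  t=0: active resources = [1], total = 1
  t=1: active resources = [1, 4], total = 5
  t=2: active resources = [1, 4], total = 5
  t=3: active resources = [4], total = 4
  t=4: active resources = [4, 5], total = 9
  t=5: active resources = [4, 5], total = 9
  t=6: active resources = [5], total = 5
Peak resource demand = 9

9


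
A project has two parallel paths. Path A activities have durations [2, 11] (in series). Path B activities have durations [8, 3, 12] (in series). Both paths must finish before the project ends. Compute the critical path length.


Path A total = 2 + 11 = 13
Path B total = 8 + 3 + 12 = 23
Critical path = longest path = max(13, 23) = 23

23


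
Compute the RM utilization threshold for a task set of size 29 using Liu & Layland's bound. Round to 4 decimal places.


Compute 2^(1/29) = 1.0241895602
Subtract 1: 1.0241895602 - 1 = 0.0241895602
Multiply by n: 29 * 0.0241895602 = 0.7014972458
Round to 4 dp: 0.7015

0.7015


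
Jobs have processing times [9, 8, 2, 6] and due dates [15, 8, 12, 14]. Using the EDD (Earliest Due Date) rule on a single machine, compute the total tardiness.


Sort by due date (EDD order): [(8, 8), (2, 12), (6, 14), (9, 15)]
Compute completion times and tardiness:
  Job 1: p=8, d=8, C=8, tardiness=max(0,8-8)=0
  Job 2: p=2, d=12, C=10, tardiness=max(0,10-12)=0
  Job 3: p=6, d=14, C=16, tardiness=max(0,16-14)=2
  Job 4: p=9, d=15, C=25, tardiness=max(0,25-15)=10
Total tardiness = 12

12
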